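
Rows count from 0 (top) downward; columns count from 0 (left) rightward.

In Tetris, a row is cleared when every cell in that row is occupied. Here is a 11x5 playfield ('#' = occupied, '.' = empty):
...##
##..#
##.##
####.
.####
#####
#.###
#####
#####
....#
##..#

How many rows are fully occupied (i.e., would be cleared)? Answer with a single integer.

Check each row:
  row 0: 3 empty cells -> not full
  row 1: 2 empty cells -> not full
  row 2: 1 empty cell -> not full
  row 3: 1 empty cell -> not full
  row 4: 1 empty cell -> not full
  row 5: 0 empty cells -> FULL (clear)
  row 6: 1 empty cell -> not full
  row 7: 0 empty cells -> FULL (clear)
  row 8: 0 empty cells -> FULL (clear)
  row 9: 4 empty cells -> not full
  row 10: 2 empty cells -> not full
Total rows cleared: 3

Answer: 3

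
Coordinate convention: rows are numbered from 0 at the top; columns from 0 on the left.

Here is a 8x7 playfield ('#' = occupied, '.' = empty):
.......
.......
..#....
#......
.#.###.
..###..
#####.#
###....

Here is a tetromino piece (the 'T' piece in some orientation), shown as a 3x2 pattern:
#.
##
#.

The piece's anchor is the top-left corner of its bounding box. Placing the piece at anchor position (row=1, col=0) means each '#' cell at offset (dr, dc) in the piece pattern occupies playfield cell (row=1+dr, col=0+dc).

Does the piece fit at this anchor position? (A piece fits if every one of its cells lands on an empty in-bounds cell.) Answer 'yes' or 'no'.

Check each piece cell at anchor (1, 0):
  offset (0,0) -> (1,0): empty -> OK
  offset (1,0) -> (2,0): empty -> OK
  offset (1,1) -> (2,1): empty -> OK
  offset (2,0) -> (3,0): occupied ('#') -> FAIL
All cells valid: no

Answer: no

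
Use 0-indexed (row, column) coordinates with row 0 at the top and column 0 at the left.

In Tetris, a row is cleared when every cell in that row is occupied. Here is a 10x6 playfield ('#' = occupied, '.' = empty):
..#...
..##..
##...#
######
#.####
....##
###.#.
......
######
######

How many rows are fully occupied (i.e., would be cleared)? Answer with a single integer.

Check each row:
  row 0: 5 empty cells -> not full
  row 1: 4 empty cells -> not full
  row 2: 3 empty cells -> not full
  row 3: 0 empty cells -> FULL (clear)
  row 4: 1 empty cell -> not full
  row 5: 4 empty cells -> not full
  row 6: 2 empty cells -> not full
  row 7: 6 empty cells -> not full
  row 8: 0 empty cells -> FULL (clear)
  row 9: 0 empty cells -> FULL (clear)
Total rows cleared: 3

Answer: 3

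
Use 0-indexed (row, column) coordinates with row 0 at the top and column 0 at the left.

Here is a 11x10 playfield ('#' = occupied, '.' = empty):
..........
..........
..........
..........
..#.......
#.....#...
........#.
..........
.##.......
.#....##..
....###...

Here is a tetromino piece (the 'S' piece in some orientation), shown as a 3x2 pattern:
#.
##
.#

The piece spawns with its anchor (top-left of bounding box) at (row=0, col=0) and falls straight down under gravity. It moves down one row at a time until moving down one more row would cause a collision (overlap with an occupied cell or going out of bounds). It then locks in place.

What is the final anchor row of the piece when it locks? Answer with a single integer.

Answer: 3

Derivation:
Spawn at (row=0, col=0). Try each row:
  row 0: fits
  row 1: fits
  row 2: fits
  row 3: fits
  row 4: blocked -> lock at row 3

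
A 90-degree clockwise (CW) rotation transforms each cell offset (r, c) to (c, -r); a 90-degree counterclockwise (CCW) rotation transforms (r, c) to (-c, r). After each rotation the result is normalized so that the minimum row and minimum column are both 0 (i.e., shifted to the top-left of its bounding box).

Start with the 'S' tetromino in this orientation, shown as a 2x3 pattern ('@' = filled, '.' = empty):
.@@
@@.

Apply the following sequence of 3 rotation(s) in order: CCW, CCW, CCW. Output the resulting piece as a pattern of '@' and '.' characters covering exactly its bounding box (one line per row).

Start:
.@@
@@.
After rotation 1 (CCW):
@.
@@
.@
After rotation 2 (CCW):
.@@
@@.
After rotation 3 (CCW):
@.
@@
.@

Answer: @.
@@
.@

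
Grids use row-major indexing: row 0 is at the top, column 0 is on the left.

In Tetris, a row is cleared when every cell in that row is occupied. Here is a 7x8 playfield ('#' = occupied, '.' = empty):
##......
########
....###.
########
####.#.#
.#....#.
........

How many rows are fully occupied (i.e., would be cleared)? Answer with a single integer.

Check each row:
  row 0: 6 empty cells -> not full
  row 1: 0 empty cells -> FULL (clear)
  row 2: 5 empty cells -> not full
  row 3: 0 empty cells -> FULL (clear)
  row 4: 2 empty cells -> not full
  row 5: 6 empty cells -> not full
  row 6: 8 empty cells -> not full
Total rows cleared: 2

Answer: 2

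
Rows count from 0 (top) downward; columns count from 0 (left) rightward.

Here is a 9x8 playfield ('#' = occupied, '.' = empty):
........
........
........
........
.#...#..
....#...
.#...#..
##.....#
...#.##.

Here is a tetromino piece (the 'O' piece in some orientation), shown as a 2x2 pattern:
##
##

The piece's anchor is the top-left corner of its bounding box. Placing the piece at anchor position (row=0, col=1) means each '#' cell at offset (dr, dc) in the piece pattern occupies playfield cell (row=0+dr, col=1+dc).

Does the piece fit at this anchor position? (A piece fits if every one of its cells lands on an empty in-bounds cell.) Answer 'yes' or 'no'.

Answer: yes

Derivation:
Check each piece cell at anchor (0, 1):
  offset (0,0) -> (0,1): empty -> OK
  offset (0,1) -> (0,2): empty -> OK
  offset (1,0) -> (1,1): empty -> OK
  offset (1,1) -> (1,2): empty -> OK
All cells valid: yes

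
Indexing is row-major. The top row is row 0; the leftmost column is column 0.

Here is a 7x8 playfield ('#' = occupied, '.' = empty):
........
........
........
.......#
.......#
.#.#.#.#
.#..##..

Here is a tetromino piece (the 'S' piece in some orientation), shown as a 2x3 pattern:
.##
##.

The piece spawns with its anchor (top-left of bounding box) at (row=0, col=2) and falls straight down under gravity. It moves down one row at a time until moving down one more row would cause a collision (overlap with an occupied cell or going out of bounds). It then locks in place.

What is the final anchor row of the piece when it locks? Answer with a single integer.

Answer: 3

Derivation:
Spawn at (row=0, col=2). Try each row:
  row 0: fits
  row 1: fits
  row 2: fits
  row 3: fits
  row 4: blocked -> lock at row 3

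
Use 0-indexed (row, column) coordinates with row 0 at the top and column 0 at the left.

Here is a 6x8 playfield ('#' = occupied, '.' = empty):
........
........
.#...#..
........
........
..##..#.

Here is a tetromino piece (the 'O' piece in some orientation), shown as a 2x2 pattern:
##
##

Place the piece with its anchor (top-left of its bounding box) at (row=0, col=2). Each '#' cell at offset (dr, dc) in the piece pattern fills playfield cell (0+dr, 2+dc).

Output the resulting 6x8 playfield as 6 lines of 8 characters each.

Answer: ..##....
..##....
.#...#..
........
........
..##..#.

Derivation:
Fill (0+0,2+0) = (0,2)
Fill (0+0,2+1) = (0,3)
Fill (0+1,2+0) = (1,2)
Fill (0+1,2+1) = (1,3)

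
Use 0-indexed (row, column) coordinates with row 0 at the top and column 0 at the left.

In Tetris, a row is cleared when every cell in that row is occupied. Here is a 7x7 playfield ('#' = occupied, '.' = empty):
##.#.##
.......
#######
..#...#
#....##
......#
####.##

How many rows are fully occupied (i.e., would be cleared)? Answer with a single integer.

Check each row:
  row 0: 2 empty cells -> not full
  row 1: 7 empty cells -> not full
  row 2: 0 empty cells -> FULL (clear)
  row 3: 5 empty cells -> not full
  row 4: 4 empty cells -> not full
  row 5: 6 empty cells -> not full
  row 6: 1 empty cell -> not full
Total rows cleared: 1

Answer: 1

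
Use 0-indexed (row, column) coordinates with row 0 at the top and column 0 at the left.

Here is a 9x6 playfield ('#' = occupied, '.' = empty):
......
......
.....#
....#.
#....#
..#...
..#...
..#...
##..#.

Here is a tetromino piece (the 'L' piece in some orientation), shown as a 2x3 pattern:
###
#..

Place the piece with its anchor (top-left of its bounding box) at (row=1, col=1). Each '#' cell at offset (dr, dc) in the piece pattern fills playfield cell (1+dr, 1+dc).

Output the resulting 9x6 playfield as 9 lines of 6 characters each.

Answer: ......
.###..
.#...#
....#.
#....#
..#...
..#...
..#...
##..#.

Derivation:
Fill (1+0,1+0) = (1,1)
Fill (1+0,1+1) = (1,2)
Fill (1+0,1+2) = (1,3)
Fill (1+1,1+0) = (2,1)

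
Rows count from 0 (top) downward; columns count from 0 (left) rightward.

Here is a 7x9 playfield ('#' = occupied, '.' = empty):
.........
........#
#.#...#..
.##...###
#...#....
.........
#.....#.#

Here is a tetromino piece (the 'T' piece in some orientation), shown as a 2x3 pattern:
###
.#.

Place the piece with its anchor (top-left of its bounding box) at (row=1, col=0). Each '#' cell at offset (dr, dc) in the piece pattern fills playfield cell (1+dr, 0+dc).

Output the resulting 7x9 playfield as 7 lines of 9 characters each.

Answer: .........
###.....#
###...#..
.##...###
#...#....
.........
#.....#.#

Derivation:
Fill (1+0,0+0) = (1,0)
Fill (1+0,0+1) = (1,1)
Fill (1+0,0+2) = (1,2)
Fill (1+1,0+1) = (2,1)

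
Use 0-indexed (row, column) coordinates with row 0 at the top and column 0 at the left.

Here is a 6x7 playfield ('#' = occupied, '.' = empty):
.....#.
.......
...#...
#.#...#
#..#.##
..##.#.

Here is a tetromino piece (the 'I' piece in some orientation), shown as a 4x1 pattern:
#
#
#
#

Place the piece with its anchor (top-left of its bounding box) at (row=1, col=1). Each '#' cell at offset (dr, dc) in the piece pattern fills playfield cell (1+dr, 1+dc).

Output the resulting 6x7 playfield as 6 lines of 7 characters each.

Fill (1+0,1+0) = (1,1)
Fill (1+1,1+0) = (2,1)
Fill (1+2,1+0) = (3,1)
Fill (1+3,1+0) = (4,1)

Answer: .....#.
.#.....
.#.#...
###...#
##.#.##
..##.#.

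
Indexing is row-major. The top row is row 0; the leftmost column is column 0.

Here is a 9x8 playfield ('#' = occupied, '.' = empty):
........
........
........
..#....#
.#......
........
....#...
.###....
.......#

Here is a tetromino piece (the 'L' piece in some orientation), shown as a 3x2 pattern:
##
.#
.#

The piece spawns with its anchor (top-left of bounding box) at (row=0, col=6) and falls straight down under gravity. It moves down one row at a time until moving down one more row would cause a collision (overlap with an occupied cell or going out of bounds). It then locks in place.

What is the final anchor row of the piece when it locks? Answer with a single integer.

Answer: 0

Derivation:
Spawn at (row=0, col=6). Try each row:
  row 0: fits
  row 1: blocked -> lock at row 0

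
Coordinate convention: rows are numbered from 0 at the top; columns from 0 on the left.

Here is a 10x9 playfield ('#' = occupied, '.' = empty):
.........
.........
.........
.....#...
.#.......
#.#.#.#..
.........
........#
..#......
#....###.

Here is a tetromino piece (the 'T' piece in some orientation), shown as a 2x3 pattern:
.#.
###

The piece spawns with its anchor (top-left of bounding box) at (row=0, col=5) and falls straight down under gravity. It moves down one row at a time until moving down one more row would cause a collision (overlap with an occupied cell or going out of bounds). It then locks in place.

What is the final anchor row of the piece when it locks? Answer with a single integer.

Answer: 1

Derivation:
Spawn at (row=0, col=5). Try each row:
  row 0: fits
  row 1: fits
  row 2: blocked -> lock at row 1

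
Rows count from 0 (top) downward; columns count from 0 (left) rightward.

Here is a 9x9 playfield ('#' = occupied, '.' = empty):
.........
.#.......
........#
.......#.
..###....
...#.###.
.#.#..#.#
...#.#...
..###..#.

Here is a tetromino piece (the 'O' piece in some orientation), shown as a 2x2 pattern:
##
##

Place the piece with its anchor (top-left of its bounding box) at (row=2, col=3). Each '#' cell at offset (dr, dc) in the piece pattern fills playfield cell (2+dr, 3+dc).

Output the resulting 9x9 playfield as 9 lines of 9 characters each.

Answer: .........
.#.......
...##...#
...##..#.
..###....
...#.###.
.#.#..#.#
...#.#...
..###..#.

Derivation:
Fill (2+0,3+0) = (2,3)
Fill (2+0,3+1) = (2,4)
Fill (2+1,3+0) = (3,3)
Fill (2+1,3+1) = (3,4)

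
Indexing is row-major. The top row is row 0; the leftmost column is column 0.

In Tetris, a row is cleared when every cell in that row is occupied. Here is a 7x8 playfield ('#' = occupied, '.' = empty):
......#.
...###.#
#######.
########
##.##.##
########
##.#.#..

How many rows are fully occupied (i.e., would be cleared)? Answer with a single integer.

Check each row:
  row 0: 7 empty cells -> not full
  row 1: 4 empty cells -> not full
  row 2: 1 empty cell -> not full
  row 3: 0 empty cells -> FULL (clear)
  row 4: 2 empty cells -> not full
  row 5: 0 empty cells -> FULL (clear)
  row 6: 4 empty cells -> not full
Total rows cleared: 2

Answer: 2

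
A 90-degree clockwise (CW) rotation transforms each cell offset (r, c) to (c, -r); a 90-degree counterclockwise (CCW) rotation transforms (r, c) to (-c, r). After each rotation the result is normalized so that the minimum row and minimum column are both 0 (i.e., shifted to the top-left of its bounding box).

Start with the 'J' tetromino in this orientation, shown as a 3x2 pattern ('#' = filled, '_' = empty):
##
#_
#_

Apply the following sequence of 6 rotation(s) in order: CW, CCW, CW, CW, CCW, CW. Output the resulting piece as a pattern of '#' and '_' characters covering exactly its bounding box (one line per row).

Answer: _#
_#
##

Derivation:
Start:
##
#_
#_
After rotation 1 (CW):
###
__#
After rotation 2 (CCW):
##
#_
#_
After rotation 3 (CW):
###
__#
After rotation 4 (CW):
_#
_#
##
After rotation 5 (CCW):
###
__#
After rotation 6 (CW):
_#
_#
##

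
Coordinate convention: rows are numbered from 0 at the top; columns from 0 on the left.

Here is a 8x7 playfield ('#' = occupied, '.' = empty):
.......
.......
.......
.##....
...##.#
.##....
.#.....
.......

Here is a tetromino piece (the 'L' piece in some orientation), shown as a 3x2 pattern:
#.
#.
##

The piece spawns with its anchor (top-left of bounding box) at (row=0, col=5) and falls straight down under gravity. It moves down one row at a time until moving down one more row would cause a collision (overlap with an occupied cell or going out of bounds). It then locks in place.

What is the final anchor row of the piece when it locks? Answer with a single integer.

Answer: 1

Derivation:
Spawn at (row=0, col=5). Try each row:
  row 0: fits
  row 1: fits
  row 2: blocked -> lock at row 1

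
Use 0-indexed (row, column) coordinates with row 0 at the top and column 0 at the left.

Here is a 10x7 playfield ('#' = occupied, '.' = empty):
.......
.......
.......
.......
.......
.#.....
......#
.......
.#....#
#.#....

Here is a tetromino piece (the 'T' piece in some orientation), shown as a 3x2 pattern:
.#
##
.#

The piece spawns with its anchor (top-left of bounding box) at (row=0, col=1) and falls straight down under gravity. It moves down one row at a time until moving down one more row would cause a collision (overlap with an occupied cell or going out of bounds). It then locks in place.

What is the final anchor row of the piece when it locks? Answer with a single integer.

Answer: 3

Derivation:
Spawn at (row=0, col=1). Try each row:
  row 0: fits
  row 1: fits
  row 2: fits
  row 3: fits
  row 4: blocked -> lock at row 3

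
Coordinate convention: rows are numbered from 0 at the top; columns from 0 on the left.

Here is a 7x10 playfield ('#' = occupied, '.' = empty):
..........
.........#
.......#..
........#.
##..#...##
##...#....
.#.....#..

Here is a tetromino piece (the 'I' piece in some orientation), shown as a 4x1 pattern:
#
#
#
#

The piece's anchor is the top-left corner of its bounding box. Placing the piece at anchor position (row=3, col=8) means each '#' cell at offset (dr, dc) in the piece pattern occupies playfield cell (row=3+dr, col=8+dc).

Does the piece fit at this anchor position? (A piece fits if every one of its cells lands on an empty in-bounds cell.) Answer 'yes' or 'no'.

Answer: no

Derivation:
Check each piece cell at anchor (3, 8):
  offset (0,0) -> (3,8): occupied ('#') -> FAIL
  offset (1,0) -> (4,8): occupied ('#') -> FAIL
  offset (2,0) -> (5,8): empty -> OK
  offset (3,0) -> (6,8): empty -> OK
All cells valid: no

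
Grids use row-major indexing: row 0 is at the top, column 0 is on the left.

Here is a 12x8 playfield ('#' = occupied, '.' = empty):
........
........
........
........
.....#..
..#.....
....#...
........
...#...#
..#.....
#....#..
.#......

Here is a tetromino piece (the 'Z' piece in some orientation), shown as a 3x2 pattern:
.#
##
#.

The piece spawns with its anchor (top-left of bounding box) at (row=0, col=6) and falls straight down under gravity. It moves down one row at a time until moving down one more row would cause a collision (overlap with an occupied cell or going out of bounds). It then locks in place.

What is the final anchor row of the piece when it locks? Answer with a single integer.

Answer: 6

Derivation:
Spawn at (row=0, col=6). Try each row:
  row 0: fits
  row 1: fits
  row 2: fits
  row 3: fits
  row 4: fits
  row 5: fits
  row 6: fits
  row 7: blocked -> lock at row 6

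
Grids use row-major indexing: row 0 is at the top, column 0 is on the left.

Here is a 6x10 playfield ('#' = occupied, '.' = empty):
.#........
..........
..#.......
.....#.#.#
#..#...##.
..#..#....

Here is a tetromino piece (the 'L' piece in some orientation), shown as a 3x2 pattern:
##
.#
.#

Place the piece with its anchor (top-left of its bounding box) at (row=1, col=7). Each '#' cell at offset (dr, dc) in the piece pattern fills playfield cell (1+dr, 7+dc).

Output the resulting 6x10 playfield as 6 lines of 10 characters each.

Answer: .#........
.......##.
..#.....#.
.....#.###
#..#...##.
..#..#....

Derivation:
Fill (1+0,7+0) = (1,7)
Fill (1+0,7+1) = (1,8)
Fill (1+1,7+1) = (2,8)
Fill (1+2,7+1) = (3,8)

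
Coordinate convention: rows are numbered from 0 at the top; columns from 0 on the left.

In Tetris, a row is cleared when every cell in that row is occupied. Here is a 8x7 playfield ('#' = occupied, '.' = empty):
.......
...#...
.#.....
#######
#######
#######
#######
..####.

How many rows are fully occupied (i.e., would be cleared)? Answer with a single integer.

Check each row:
  row 0: 7 empty cells -> not full
  row 1: 6 empty cells -> not full
  row 2: 6 empty cells -> not full
  row 3: 0 empty cells -> FULL (clear)
  row 4: 0 empty cells -> FULL (clear)
  row 5: 0 empty cells -> FULL (clear)
  row 6: 0 empty cells -> FULL (clear)
  row 7: 3 empty cells -> not full
Total rows cleared: 4

Answer: 4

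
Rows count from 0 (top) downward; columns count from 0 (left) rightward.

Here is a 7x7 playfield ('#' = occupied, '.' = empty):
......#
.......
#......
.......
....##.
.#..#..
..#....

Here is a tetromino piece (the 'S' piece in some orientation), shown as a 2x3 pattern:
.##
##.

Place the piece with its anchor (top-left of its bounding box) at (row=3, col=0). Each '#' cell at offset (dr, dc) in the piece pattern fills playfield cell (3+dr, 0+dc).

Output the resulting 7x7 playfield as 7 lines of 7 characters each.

Fill (3+0,0+1) = (3,1)
Fill (3+0,0+2) = (3,2)
Fill (3+1,0+0) = (4,0)
Fill (3+1,0+1) = (4,1)

Answer: ......#
.......
#......
.##....
##..##.
.#..#..
..#....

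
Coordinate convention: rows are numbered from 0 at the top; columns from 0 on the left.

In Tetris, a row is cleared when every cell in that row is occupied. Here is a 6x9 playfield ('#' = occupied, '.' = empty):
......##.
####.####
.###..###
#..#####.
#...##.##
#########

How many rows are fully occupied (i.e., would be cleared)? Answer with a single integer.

Check each row:
  row 0: 7 empty cells -> not full
  row 1: 1 empty cell -> not full
  row 2: 3 empty cells -> not full
  row 3: 3 empty cells -> not full
  row 4: 4 empty cells -> not full
  row 5: 0 empty cells -> FULL (clear)
Total rows cleared: 1

Answer: 1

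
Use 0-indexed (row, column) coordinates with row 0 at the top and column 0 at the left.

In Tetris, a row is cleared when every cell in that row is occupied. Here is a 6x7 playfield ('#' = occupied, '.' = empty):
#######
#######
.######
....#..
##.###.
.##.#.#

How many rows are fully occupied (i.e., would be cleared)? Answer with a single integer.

Answer: 2

Derivation:
Check each row:
  row 0: 0 empty cells -> FULL (clear)
  row 1: 0 empty cells -> FULL (clear)
  row 2: 1 empty cell -> not full
  row 3: 6 empty cells -> not full
  row 4: 2 empty cells -> not full
  row 5: 3 empty cells -> not full
Total rows cleared: 2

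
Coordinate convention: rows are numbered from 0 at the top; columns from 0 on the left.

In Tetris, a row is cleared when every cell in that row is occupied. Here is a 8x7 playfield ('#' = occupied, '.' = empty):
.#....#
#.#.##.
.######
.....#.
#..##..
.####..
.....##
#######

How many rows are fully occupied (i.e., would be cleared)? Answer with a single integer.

Answer: 1

Derivation:
Check each row:
  row 0: 5 empty cells -> not full
  row 1: 3 empty cells -> not full
  row 2: 1 empty cell -> not full
  row 3: 6 empty cells -> not full
  row 4: 4 empty cells -> not full
  row 5: 3 empty cells -> not full
  row 6: 5 empty cells -> not full
  row 7: 0 empty cells -> FULL (clear)
Total rows cleared: 1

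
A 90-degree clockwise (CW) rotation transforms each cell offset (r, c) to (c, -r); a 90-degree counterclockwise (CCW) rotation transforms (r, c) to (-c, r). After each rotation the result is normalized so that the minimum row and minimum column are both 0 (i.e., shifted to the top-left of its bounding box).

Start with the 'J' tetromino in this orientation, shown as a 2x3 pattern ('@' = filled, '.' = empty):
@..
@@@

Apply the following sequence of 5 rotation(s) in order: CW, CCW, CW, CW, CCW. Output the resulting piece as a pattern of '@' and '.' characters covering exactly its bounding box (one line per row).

Answer: @@
@.
@.

Derivation:
Start:
@..
@@@
After rotation 1 (CW):
@@
@.
@.
After rotation 2 (CCW):
@..
@@@
After rotation 3 (CW):
@@
@.
@.
After rotation 4 (CW):
@@@
..@
After rotation 5 (CCW):
@@
@.
@.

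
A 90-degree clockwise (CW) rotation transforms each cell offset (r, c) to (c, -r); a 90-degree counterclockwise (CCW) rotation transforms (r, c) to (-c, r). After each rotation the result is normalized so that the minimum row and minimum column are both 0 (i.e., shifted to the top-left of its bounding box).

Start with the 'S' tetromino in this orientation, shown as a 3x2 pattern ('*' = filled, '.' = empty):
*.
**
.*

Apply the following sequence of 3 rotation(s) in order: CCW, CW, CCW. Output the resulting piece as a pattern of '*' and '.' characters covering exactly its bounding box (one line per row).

Start:
*.
**
.*
After rotation 1 (CCW):
.**
**.
After rotation 2 (CW):
*.
**
.*
After rotation 3 (CCW):
.**
**.

Answer: .**
**.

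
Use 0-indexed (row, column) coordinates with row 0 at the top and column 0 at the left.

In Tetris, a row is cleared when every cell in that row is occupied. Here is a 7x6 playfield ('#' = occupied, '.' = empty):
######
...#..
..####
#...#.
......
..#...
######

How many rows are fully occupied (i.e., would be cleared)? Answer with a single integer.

Check each row:
  row 0: 0 empty cells -> FULL (clear)
  row 1: 5 empty cells -> not full
  row 2: 2 empty cells -> not full
  row 3: 4 empty cells -> not full
  row 4: 6 empty cells -> not full
  row 5: 5 empty cells -> not full
  row 6: 0 empty cells -> FULL (clear)
Total rows cleared: 2

Answer: 2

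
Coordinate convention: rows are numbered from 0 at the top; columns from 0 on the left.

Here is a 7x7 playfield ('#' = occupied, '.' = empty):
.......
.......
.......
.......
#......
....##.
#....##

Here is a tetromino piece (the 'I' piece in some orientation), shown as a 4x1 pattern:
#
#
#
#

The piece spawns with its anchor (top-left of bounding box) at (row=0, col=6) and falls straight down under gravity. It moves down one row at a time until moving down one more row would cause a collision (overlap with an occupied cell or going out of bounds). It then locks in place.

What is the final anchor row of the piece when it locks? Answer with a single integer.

Answer: 2

Derivation:
Spawn at (row=0, col=6). Try each row:
  row 0: fits
  row 1: fits
  row 2: fits
  row 3: blocked -> lock at row 2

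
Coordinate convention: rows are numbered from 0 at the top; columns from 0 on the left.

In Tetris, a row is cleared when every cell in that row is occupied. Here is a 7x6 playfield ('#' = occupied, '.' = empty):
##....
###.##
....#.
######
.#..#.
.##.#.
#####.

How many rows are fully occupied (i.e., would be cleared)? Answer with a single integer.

Check each row:
  row 0: 4 empty cells -> not full
  row 1: 1 empty cell -> not full
  row 2: 5 empty cells -> not full
  row 3: 0 empty cells -> FULL (clear)
  row 4: 4 empty cells -> not full
  row 5: 3 empty cells -> not full
  row 6: 1 empty cell -> not full
Total rows cleared: 1

Answer: 1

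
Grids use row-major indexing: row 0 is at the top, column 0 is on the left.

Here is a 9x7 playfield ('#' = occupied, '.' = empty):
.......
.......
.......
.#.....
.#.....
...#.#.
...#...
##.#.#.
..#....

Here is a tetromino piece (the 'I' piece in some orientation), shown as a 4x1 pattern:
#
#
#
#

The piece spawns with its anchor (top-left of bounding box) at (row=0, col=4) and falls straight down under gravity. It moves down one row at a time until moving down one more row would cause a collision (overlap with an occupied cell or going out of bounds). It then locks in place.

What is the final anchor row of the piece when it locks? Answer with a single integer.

Answer: 5

Derivation:
Spawn at (row=0, col=4). Try each row:
  row 0: fits
  row 1: fits
  row 2: fits
  row 3: fits
  row 4: fits
  row 5: fits
  row 6: blocked -> lock at row 5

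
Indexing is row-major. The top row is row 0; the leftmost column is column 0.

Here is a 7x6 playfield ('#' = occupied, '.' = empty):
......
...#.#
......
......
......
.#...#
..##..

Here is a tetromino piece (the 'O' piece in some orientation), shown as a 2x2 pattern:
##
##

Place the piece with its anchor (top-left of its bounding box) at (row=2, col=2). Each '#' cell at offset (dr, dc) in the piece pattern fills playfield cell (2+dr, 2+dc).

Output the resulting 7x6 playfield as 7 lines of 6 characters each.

Answer: ......
...#.#
..##..
..##..
......
.#...#
..##..

Derivation:
Fill (2+0,2+0) = (2,2)
Fill (2+0,2+1) = (2,3)
Fill (2+1,2+0) = (3,2)
Fill (2+1,2+1) = (3,3)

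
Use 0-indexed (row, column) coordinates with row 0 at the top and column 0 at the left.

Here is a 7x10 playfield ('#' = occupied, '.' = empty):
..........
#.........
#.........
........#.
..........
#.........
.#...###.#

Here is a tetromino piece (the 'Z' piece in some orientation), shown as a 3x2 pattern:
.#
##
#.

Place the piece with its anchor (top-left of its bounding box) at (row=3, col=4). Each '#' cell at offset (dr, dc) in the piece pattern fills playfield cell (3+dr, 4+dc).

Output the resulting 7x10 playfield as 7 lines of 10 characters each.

Fill (3+0,4+1) = (3,5)
Fill (3+1,4+0) = (4,4)
Fill (3+1,4+1) = (4,5)
Fill (3+2,4+0) = (5,4)

Answer: ..........
#.........
#.........
.....#..#.
....##....
#...#.....
.#...###.#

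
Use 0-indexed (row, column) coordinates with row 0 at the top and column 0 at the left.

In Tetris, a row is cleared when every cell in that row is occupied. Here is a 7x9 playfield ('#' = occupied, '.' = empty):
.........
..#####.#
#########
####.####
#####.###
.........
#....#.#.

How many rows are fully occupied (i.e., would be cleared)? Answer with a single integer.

Check each row:
  row 0: 9 empty cells -> not full
  row 1: 3 empty cells -> not full
  row 2: 0 empty cells -> FULL (clear)
  row 3: 1 empty cell -> not full
  row 4: 1 empty cell -> not full
  row 5: 9 empty cells -> not full
  row 6: 6 empty cells -> not full
Total rows cleared: 1

Answer: 1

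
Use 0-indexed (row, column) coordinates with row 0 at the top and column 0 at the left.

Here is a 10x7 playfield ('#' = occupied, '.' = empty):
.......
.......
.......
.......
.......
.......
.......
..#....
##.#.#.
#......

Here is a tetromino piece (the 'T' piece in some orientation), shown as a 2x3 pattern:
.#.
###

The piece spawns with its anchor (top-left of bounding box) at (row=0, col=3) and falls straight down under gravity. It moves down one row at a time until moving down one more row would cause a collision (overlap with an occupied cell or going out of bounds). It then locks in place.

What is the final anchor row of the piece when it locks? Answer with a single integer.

Answer: 6

Derivation:
Spawn at (row=0, col=3). Try each row:
  row 0: fits
  row 1: fits
  row 2: fits
  row 3: fits
  row 4: fits
  row 5: fits
  row 6: fits
  row 7: blocked -> lock at row 6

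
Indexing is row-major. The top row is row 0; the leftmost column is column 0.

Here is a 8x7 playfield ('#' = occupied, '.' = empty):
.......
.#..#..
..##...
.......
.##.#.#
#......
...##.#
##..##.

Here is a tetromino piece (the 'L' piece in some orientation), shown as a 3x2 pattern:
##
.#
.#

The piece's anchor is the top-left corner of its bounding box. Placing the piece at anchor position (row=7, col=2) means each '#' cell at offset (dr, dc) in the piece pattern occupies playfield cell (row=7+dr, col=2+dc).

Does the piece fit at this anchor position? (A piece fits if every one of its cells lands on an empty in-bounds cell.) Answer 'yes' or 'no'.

Answer: no

Derivation:
Check each piece cell at anchor (7, 2):
  offset (0,0) -> (7,2): empty -> OK
  offset (0,1) -> (7,3): empty -> OK
  offset (1,1) -> (8,3): out of bounds -> FAIL
  offset (2,1) -> (9,3): out of bounds -> FAIL
All cells valid: no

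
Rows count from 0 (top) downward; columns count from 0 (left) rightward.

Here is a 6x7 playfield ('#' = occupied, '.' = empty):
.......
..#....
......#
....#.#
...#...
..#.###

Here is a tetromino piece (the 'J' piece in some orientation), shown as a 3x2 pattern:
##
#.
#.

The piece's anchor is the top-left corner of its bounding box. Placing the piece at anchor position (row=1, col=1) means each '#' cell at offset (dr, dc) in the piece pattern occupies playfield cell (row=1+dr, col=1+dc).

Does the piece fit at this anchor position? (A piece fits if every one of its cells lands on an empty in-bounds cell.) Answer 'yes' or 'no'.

Answer: no

Derivation:
Check each piece cell at anchor (1, 1):
  offset (0,0) -> (1,1): empty -> OK
  offset (0,1) -> (1,2): occupied ('#') -> FAIL
  offset (1,0) -> (2,1): empty -> OK
  offset (2,0) -> (3,1): empty -> OK
All cells valid: no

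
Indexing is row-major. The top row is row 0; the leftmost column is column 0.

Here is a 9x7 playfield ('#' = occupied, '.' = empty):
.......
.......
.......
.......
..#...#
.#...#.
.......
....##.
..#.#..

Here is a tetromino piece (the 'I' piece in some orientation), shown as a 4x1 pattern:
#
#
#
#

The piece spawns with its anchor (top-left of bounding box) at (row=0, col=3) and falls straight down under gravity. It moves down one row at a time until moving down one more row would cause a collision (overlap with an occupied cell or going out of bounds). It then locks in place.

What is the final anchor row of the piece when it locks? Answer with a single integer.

Spawn at (row=0, col=3). Try each row:
  row 0: fits
  row 1: fits
  row 2: fits
  row 3: fits
  row 4: fits
  row 5: fits
  row 6: blocked -> lock at row 5

Answer: 5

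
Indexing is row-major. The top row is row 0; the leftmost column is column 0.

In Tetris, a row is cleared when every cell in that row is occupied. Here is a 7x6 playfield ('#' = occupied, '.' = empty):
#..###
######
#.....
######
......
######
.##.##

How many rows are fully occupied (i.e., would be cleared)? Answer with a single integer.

Check each row:
  row 0: 2 empty cells -> not full
  row 1: 0 empty cells -> FULL (clear)
  row 2: 5 empty cells -> not full
  row 3: 0 empty cells -> FULL (clear)
  row 4: 6 empty cells -> not full
  row 5: 0 empty cells -> FULL (clear)
  row 6: 2 empty cells -> not full
Total rows cleared: 3

Answer: 3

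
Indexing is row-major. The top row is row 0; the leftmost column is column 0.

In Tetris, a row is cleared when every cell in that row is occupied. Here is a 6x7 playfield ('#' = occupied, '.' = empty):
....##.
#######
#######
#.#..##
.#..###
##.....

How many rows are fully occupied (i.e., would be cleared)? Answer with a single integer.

Check each row:
  row 0: 5 empty cells -> not full
  row 1: 0 empty cells -> FULL (clear)
  row 2: 0 empty cells -> FULL (clear)
  row 3: 3 empty cells -> not full
  row 4: 3 empty cells -> not full
  row 5: 5 empty cells -> not full
Total rows cleared: 2

Answer: 2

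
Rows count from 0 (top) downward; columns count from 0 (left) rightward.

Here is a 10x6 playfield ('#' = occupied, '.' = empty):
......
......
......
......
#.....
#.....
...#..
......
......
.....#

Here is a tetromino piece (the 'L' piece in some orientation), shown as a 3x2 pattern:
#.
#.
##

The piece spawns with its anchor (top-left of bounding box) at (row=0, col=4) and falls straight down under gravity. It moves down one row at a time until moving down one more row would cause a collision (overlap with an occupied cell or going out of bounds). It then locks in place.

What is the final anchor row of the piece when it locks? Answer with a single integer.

Spawn at (row=0, col=4). Try each row:
  row 0: fits
  row 1: fits
  row 2: fits
  row 3: fits
  row 4: fits
  row 5: fits
  row 6: fits
  row 7: blocked -> lock at row 6

Answer: 6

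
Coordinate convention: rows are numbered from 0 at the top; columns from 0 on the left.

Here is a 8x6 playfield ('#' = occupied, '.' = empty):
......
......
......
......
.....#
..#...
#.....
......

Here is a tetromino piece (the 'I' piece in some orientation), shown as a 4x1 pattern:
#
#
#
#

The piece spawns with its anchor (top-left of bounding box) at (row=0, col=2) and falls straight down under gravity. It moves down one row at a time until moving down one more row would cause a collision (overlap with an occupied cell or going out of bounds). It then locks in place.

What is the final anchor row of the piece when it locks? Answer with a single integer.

Spawn at (row=0, col=2). Try each row:
  row 0: fits
  row 1: fits
  row 2: blocked -> lock at row 1

Answer: 1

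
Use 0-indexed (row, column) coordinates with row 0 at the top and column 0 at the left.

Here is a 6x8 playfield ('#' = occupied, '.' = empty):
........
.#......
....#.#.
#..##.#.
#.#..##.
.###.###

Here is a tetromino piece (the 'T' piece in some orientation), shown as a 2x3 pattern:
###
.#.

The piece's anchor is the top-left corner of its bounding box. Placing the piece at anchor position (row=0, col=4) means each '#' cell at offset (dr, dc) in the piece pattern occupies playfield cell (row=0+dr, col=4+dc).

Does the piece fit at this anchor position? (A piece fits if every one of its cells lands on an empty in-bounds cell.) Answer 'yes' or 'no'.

Check each piece cell at anchor (0, 4):
  offset (0,0) -> (0,4): empty -> OK
  offset (0,1) -> (0,5): empty -> OK
  offset (0,2) -> (0,6): empty -> OK
  offset (1,1) -> (1,5): empty -> OK
All cells valid: yes

Answer: yes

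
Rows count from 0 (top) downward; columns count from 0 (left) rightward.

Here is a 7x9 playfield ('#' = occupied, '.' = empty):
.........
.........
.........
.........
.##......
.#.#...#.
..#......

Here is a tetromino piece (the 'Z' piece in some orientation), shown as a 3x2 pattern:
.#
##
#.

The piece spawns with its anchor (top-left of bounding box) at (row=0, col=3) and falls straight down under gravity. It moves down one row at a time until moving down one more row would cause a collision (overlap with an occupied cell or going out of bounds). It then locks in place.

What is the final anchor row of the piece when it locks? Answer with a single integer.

Answer: 2

Derivation:
Spawn at (row=0, col=3). Try each row:
  row 0: fits
  row 1: fits
  row 2: fits
  row 3: blocked -> lock at row 2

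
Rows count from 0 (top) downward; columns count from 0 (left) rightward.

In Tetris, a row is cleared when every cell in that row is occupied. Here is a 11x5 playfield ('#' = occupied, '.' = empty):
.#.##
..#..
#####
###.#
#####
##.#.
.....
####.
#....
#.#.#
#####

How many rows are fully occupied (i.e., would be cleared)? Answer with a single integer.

Answer: 3

Derivation:
Check each row:
  row 0: 2 empty cells -> not full
  row 1: 4 empty cells -> not full
  row 2: 0 empty cells -> FULL (clear)
  row 3: 1 empty cell -> not full
  row 4: 0 empty cells -> FULL (clear)
  row 5: 2 empty cells -> not full
  row 6: 5 empty cells -> not full
  row 7: 1 empty cell -> not full
  row 8: 4 empty cells -> not full
  row 9: 2 empty cells -> not full
  row 10: 0 empty cells -> FULL (clear)
Total rows cleared: 3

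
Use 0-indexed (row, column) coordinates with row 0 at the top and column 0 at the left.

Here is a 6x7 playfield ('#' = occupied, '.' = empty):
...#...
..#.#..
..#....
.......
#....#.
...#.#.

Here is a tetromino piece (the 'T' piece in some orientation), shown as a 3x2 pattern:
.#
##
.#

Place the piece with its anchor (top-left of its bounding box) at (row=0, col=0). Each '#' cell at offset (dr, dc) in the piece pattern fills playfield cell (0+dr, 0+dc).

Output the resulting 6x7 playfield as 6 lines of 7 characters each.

Answer: .#.#...
###.#..
.##....
.......
#....#.
...#.#.

Derivation:
Fill (0+0,0+1) = (0,1)
Fill (0+1,0+0) = (1,0)
Fill (0+1,0+1) = (1,1)
Fill (0+2,0+1) = (2,1)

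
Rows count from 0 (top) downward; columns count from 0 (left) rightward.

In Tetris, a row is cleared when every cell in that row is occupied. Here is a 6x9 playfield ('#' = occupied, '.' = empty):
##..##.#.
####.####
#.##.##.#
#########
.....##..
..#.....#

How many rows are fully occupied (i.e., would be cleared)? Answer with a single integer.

Check each row:
  row 0: 4 empty cells -> not full
  row 1: 1 empty cell -> not full
  row 2: 3 empty cells -> not full
  row 3: 0 empty cells -> FULL (clear)
  row 4: 7 empty cells -> not full
  row 5: 7 empty cells -> not full
Total rows cleared: 1

Answer: 1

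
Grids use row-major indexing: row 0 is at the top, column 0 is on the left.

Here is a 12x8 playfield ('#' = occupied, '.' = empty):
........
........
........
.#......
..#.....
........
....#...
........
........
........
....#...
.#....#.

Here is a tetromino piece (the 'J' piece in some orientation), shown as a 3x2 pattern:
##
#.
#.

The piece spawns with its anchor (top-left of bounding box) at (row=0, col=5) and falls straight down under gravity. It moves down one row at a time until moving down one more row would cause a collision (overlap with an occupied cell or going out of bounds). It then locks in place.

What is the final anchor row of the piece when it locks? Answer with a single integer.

Spawn at (row=0, col=5). Try each row:
  row 0: fits
  row 1: fits
  row 2: fits
  row 3: fits
  row 4: fits
  row 5: fits
  row 6: fits
  row 7: fits
  row 8: fits
  row 9: fits
  row 10: blocked -> lock at row 9

Answer: 9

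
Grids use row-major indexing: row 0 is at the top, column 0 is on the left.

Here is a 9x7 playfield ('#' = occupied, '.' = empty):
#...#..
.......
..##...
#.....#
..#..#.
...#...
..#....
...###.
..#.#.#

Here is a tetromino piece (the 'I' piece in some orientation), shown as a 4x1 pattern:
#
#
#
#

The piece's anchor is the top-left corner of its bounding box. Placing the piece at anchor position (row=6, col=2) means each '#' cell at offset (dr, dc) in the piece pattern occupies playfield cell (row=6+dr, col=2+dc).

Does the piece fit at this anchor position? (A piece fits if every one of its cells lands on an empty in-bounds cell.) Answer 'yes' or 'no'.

Check each piece cell at anchor (6, 2):
  offset (0,0) -> (6,2): occupied ('#') -> FAIL
  offset (1,0) -> (7,2): empty -> OK
  offset (2,0) -> (8,2): occupied ('#') -> FAIL
  offset (3,0) -> (9,2): out of bounds -> FAIL
All cells valid: no

Answer: no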